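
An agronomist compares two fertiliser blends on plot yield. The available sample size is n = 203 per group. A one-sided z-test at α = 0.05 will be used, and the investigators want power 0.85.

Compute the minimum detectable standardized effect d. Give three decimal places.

d ≈ 0.266

Need Φ(δ − 1.645) = 0.85, so δ = 1.645 + 1.036 = 2.681.
δ = d·√(n/2) ⇒ d = δ/√(n/2) = 2.681/√(203/2) = 0.2661.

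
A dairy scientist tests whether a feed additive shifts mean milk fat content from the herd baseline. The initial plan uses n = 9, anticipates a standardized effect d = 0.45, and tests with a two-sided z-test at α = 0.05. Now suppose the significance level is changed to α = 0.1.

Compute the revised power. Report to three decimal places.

δ = d·√n = 0.45 × √9 = 1.3500 (unchanged). New critical value: z_{0.05} = 1.645.
Revised power = Φ(δ − 1.645) + Φ(−δ − 1.645) = Φ(-0.295) + Φ(-2.995) = 0.3841 + 0.0014 = 0.3854.

Power ≈ 0.385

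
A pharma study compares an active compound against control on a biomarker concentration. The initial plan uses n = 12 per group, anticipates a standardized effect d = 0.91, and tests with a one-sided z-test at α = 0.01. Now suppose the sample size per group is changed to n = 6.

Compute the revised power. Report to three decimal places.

With n = 6 per group: δ = d·√(n/2) = 0.91 × √(6/2) = 1.5762. Critical value z_{0.01} = 2.326.
Revised power = P(Z > 2.326 − δ) = Φ(-0.750) = 0.2266.

Power ≈ 0.227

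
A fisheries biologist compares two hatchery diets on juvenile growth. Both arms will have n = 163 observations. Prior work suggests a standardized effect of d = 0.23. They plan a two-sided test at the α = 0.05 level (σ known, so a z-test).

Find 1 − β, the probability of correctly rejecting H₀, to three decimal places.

Power ≈ 0.546

Noncentrality parameter: δ = d·√(n/2) = 0.23 × √(163/2) = 2.0764
Critical value for a two-sided test at α = 0.05: z_{α/2} = 1.960.
Power = Φ(δ − 1.960) + Φ(−δ − 1.960) = Φ(0.116) + Φ(-4.036) = 0.5463 + 0.0000 = 0.5464.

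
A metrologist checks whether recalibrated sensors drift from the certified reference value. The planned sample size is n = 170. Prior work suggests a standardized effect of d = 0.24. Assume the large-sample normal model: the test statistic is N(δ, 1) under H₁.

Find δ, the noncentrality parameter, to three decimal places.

δ ≈ 3.129

δ = d·√n = 0.24 × √170 = 3.1292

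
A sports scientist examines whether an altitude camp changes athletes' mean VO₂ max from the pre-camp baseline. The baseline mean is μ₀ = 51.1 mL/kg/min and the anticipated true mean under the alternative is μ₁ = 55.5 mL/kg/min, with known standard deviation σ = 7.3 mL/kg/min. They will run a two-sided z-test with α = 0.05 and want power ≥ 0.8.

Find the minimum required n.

n = 22

Standardized effect: d = |μ₁ − μ₀| / σ = |55.5 − 51.1| / 7.3 = 0.6027
For power 0.8 need Φ(δ − z_{0.025}) = 0.8, so δ = z_{0.025} + z_{0.20} = 1.960 + 0.842 = 2.802.
(Ignoring the negligible lower-tail rejection probability gives the usual closed-form inversion.)
δ = d·√n ⇒ n = (δ/d)² = (2.802 / 0.6027)² = 21.60.
Rounding up, n = 22.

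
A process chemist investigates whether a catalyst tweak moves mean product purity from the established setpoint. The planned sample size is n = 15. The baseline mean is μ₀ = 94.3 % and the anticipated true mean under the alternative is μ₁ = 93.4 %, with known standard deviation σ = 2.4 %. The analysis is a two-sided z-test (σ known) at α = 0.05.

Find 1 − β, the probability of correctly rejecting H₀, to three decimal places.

Standardized effect: d = |μ₁ − μ₀| / σ = |93.4 − 94.3| / 2.4 = 0.3750
Noncentrality parameter: δ = d·√n = 0.3750 × √15 = 1.4524
Critical value for a two-sided test at α = 0.05: z_{α/2} = 1.960.
Power = Φ(δ − 1.960) + Φ(−δ − 1.960) = Φ(-0.508) + Φ(-3.412) = 0.3059 + 0.0003 = 0.3062.

Power ≈ 0.306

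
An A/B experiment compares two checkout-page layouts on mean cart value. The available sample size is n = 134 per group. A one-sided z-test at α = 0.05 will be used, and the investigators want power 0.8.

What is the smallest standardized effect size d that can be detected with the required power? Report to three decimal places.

d ≈ 0.304

Need Φ(δ − 1.645) = 0.8, so δ = 1.645 + 0.842 = 2.486.
δ = d·√(n/2) ⇒ d = δ/√(n/2) = 2.486/√(134/2) = 0.3038.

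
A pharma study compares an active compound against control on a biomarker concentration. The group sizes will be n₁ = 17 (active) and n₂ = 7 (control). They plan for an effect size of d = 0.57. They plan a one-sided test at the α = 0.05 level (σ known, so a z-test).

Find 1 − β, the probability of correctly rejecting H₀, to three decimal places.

Power ≈ 0.354

Noncentrality parameter: δ = d / √(1/n₁ + 1/n₂) = 0.57 / √(1/17 + 1/7) = 1.2692
One-sided α = 0.05 → critical value z_{0.05} = 1.645.
Power = Φ(δ − 1.645) = Φ(-0.376) = 0.3536.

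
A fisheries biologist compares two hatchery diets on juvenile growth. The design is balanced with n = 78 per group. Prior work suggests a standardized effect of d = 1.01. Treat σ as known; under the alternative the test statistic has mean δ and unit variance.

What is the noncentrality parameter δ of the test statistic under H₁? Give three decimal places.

δ ≈ 6.307

δ = d·√(n/2) = 1.01 × √(78/2) = 6.3074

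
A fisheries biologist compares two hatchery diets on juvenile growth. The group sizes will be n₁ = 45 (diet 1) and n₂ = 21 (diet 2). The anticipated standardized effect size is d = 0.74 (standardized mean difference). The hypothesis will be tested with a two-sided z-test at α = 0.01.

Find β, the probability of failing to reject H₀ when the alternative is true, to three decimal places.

Noncentrality parameter: δ = d / √(1/n₁ + 1/n₂) = 0.74 / √(1/45 + 1/21) = 2.8001
Critical value for a two-sided test at α = 0.01: z_{α/2} = 2.576.
Power = Φ(δ − 2.576) + Φ(−δ − 2.576) = Φ(0.224) + Φ(-5.376) = 0.5887 + 0.0000 = 0.5887.
Type II error: β = 1 − power = 1 − 0.5887 = 0.4113.

β ≈ 0.411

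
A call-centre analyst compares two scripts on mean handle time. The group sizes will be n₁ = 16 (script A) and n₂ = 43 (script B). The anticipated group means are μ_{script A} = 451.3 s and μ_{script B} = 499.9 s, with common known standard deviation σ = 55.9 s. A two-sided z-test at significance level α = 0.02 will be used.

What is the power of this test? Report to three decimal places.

Power ≈ 0.740

Standardized effect: d = |μ_{script A} − μ_{script B}| / σ = |451.3 − 499.9| / 55.9 = 0.8694
Noncentrality parameter: λ = d / √(1/n₁ + 1/n₂) = 0.8694 / √(1/16 + 1/43) = 2.9689
Critical value for a two-sided test at α = 0.02: z_{α/2} = 2.326.
Power = Φ(λ − 2.326) + Φ(−λ − 2.326) = Φ(0.643) + Φ(-5.295) = 0.7397 + 0.0000 = 0.7397.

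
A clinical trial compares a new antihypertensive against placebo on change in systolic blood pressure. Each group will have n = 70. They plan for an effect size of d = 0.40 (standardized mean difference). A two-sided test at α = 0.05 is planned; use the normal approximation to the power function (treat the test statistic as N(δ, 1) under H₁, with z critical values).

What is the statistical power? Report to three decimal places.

Power ≈ 0.658

Noncentrality parameter: δ = d·√(n/2) = 0.40 × √(70/2) = 2.3664
Critical value for a two-sided test at α = 0.05: z_{α/2} = 1.960.
Power = Φ(δ − 1.960) + Φ(−δ − 1.960) = Φ(0.406) + Φ(-4.326) = 0.6578 + 0.0000 = 0.6578.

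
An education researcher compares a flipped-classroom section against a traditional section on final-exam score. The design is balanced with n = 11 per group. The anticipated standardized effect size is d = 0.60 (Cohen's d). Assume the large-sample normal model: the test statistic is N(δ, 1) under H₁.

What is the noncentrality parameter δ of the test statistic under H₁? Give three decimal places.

δ ≈ 1.407

The noncentrality parameter scales effect size by the design's sample-size factor: δ = d·√(n/2) = 0.60 × √(11/2) = 1.4071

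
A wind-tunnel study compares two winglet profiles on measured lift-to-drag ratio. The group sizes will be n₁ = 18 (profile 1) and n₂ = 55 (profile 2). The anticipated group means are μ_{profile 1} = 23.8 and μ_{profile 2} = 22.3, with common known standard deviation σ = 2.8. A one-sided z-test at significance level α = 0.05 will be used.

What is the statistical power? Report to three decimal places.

Standardized effect: d = |μ_{profile 1} − μ_{profile 2}| / σ = |23.8 − 22.3| / 2.8 = 0.5357
Noncentrality parameter: δ = d / √(1/n₁ + 1/n₂) = 0.5357 / √(1/18 + 1/55) = 1.9728
One-sided α = 0.05 → critical value z_{0.05} = 1.645.
Power = Φ(δ − 1.645) = Φ(0.328) = 0.6285.

Power ≈ 0.629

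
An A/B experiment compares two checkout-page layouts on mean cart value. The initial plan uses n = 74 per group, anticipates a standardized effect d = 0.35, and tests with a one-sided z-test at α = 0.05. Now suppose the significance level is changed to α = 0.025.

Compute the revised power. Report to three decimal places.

Power ≈ 0.567

δ = d·√(n/2) = 0.35 × √(74/2) = 2.1290 (unchanged). New critical value: z_{0.025} = 1.960.
Revised power = Φ(δ − 1.960) = Φ(0.169) = 0.5671.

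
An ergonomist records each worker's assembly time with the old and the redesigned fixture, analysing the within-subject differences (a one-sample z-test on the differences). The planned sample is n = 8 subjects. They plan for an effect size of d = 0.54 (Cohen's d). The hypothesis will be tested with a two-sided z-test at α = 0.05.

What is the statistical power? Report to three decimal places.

Power ≈ 0.333

Noncentrality parameter: δ = d·√n = 0.54 × √8 = 1.5274
Critical value for a two-sided test at α = 0.05: z_{α/2} = 1.960.
Power = Φ(δ − 1.960) + Φ(−δ − 1.960) = Φ(-0.433) + Φ(-3.487) = 0.3326 + 0.0002 = 0.3329.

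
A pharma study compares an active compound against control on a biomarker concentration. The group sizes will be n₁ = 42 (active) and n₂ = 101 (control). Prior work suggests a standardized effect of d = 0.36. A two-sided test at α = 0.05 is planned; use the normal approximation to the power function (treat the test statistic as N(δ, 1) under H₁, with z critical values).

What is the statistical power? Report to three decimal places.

Noncentrality parameter: δ = d / √(1/n₁ + 1/n₂) = 0.36 / √(1/42 + 1/101) = 1.9607
Two-sided α = 0.05 → critical value z_{0.025} = 1.960.
Power = Φ(δ − 1.960) + Φ(−δ − 1.960) = Φ(0.001) + Φ(-3.921) = 0.5003 + 0.0000 = 0.5004.

Power ≈ 0.500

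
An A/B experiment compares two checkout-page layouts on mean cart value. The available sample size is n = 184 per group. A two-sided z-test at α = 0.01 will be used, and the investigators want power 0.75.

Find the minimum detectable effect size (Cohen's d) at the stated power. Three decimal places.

d ≈ 0.339

Need Φ(δ − 2.576) = 0.75, so δ = 2.576 + 0.674 = 3.250.
(Lower-tail contribution to power is negligible for δ > 0.)
δ = d·√(n/2) ⇒ d = δ/√(n/2) = 3.250/√(184/2) = 0.3389.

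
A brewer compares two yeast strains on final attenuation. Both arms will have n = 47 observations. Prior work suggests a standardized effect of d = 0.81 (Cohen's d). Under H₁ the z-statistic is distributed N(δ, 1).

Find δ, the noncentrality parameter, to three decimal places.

δ ≈ 3.927

The noncentrality parameter scales effect size by the design's sample-size factor: δ = d·√(n/2) = 0.81 × √(47/2) = 3.9266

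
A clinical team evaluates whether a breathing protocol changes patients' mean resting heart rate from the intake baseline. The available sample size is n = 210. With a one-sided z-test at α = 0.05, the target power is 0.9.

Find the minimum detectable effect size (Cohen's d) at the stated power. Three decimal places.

d ≈ 0.202

Need Φ(δ − 1.645) = 0.9, so δ = 1.645 + 1.282 = 2.926.
δ = d·√n ⇒ d = δ/√n = 2.926/√210 = 0.2019.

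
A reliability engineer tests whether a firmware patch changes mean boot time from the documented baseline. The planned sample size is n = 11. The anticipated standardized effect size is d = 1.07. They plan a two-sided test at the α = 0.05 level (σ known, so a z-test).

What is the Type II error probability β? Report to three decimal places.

Noncentrality parameter: δ = d·√n = 1.07 × √11 = 3.5488
Two-sided α = 0.05 → critical value z_{0.025} = 1.960.
Power = Φ(δ − 1.960) + Φ(−δ − 1.960) = Φ(1.589) + Φ(-5.509) = 0.9439 + 0.0000 = 0.9440.
Type II error: β = 1 − power = 1 − 0.9440 = 0.0560.

β ≈ 0.056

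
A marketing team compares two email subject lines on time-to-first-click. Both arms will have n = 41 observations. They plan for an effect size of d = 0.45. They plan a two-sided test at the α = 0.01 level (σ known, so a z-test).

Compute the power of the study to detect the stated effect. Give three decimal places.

Noncentrality parameter: δ = d·√(n/2) = 0.45 × √(41/2) = 2.0375
Two-sided α = 0.01 → critical value z_{0.005} = 2.576.
Power = Φ(δ − 2.576) + Φ(−δ − 2.576) = Φ(-0.538) + Φ(-4.613) = 0.2952 + 0.0000 = 0.2952.

Power ≈ 0.295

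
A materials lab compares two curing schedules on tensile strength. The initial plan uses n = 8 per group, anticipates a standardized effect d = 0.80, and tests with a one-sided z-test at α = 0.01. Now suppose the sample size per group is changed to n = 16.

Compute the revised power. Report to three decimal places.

Power ≈ 0.475

With n = 16 per group: δ = d·√(n/2) = 0.80 × √(16/2) = 2.2627. Critical value z_{0.01} = 2.326.
Revised power = P(Z > 2.326 − δ) = Φ(-0.064) = 0.4746.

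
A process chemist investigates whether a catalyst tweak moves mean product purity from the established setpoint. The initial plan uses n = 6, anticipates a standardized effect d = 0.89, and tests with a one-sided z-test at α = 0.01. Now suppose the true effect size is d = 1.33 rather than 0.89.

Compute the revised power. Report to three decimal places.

Power ≈ 0.824

With d = 1.33: δ = d·√n = 1.33 × √6 = 3.2578. Critical value z_{0.01} = 2.326.
Revised power = Φ(δ − 2.326) = Φ(0.931) = 0.8242.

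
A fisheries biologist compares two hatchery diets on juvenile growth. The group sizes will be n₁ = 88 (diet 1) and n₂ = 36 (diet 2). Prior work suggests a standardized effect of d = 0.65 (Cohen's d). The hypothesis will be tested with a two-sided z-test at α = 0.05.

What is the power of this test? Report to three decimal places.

Power ≈ 0.907

Noncentrality parameter: δ = d / √(1/n₁ + 1/n₂) = 0.65 / √(1/88 + 1/36) = 3.2855
Two-sided α = 0.05 → critical value z_{0.025} = 1.960.
Power = Φ(δ − 1.960) + Φ(−δ − 1.960) = Φ(1.325) + Φ(-5.245) = 0.9075 + 0.0000 = 0.9075.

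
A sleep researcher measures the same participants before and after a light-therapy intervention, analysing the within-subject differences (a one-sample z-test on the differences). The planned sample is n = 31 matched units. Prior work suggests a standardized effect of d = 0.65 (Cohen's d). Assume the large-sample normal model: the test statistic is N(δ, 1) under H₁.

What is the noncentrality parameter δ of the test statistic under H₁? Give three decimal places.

δ = d·√n = 0.65 × √31 = 3.6190

δ ≈ 3.619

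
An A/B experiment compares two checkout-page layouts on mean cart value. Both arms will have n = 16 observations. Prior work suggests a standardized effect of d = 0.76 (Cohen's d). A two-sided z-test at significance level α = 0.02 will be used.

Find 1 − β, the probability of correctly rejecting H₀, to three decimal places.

Power ≈ 0.430

Noncentrality parameter: λ = d·√(n/2) = 0.76 × √(16/2) = 2.1496
Critical value for a two-sided test at α = 0.02: z_{α/2} = 2.326.
Power = Φ(λ − 2.326) + Φ(−λ − 2.326) = Φ(-0.177) + Φ(-4.476) = 0.4299 + 0.0000 = 0.4299.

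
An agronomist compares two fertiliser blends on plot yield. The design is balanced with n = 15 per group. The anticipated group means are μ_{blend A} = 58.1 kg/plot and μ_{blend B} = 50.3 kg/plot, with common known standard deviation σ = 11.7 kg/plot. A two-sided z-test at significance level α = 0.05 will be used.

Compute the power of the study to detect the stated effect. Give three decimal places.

Power ≈ 0.447

Standardized effect: d = |μ_{blend A} − μ_{blend B}| / σ = |58.1 − 50.3| / 11.7 = 0.6667
Noncentrality parameter: δ = d·√(n/2) = 0.6667 × √(15/2) = 1.8257
Critical value for a two-sided test at α = 0.05: z_{α/2} = 1.960.
Power = Φ(δ − 1.960) + Φ(−δ − 1.960) = Φ(-0.134) + Φ(-3.786) = 0.4466 + 0.0001 = 0.4467.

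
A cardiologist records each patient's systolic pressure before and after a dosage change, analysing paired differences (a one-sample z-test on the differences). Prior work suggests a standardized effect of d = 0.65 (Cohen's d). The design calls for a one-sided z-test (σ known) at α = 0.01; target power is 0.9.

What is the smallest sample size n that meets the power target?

n = 31

For power 0.9 need Φ(δ − z_{0.01}) = 0.9, so δ = z_{0.01} + z_{0.10} = 2.326 + 1.282 = 3.608.
δ = d·√n ⇒ n = (δ/d)² = (3.608 / 0.65)² = 30.81.
Rounding up, n = 31.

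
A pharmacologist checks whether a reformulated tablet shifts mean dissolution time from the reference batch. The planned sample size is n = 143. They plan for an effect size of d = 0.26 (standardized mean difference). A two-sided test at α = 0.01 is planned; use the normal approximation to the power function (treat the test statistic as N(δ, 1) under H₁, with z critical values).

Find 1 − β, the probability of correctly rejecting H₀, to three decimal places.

Power ≈ 0.703

Noncentrality parameter: δ = d·√n = 0.26 × √143 = 3.1091
Two-sided α = 0.01 → critical value z_{0.005} = 2.576.
Power = Φ(δ − 2.576) + Φ(−δ − 2.576) = Φ(0.533) + Φ(-5.685) = 0.7031 + 0.0000 = 0.7031.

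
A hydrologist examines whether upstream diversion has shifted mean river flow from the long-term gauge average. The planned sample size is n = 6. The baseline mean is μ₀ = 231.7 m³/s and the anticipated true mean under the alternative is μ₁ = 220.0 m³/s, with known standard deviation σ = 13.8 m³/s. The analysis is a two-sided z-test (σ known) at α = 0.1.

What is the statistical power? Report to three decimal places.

Standardized effect: d = |μ₁ − μ₀| / σ = |220.0 − 231.7| / 13.8 = 0.8478
Noncentrality parameter: δ = d·√n = 0.8478 × √6 = 2.0767
Two-sided α = 0.1 → critical value z_{0.05} = 1.645.
Power = Φ(δ − 1.645) + Φ(−δ − 1.645) = Φ(0.432) + Φ(-3.722) = 0.6671 + 0.0001 = 0.6672.

Power ≈ 0.667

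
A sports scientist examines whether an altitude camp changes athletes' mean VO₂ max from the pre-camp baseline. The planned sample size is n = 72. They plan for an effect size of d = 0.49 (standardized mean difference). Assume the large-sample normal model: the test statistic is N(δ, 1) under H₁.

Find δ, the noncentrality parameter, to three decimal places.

δ ≈ 4.158

The noncentrality parameter scales effect size by the design's sample-size factor: δ = d·√n = 0.49 × √72 = 4.1578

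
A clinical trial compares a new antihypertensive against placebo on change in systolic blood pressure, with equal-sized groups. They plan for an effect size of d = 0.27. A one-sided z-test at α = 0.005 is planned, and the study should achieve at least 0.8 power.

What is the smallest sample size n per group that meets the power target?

Set Φ(δ − 2.576) = 0.8; then δ − 2.576 = Φ⁻¹(0.8) = 0.842, giving δ = 3.417.
δ = d·√(n/2) ⇒ n = 2(δ/d)² = 2 × (3.417 / 0.27)² = 320.41.
Round up to the next whole unit.

n = 321 per group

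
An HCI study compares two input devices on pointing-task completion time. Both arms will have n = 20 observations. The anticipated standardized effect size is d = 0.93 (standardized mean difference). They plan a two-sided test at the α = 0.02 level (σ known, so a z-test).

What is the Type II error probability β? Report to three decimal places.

β ≈ 0.269

Noncentrality parameter: δ = d·√(n/2) = 0.93 × √(20/2) = 2.9409
Critical value for a two-sided test at α = 0.02: z_{α/2} = 2.326.
Power = Φ(δ − 2.326) + Φ(−δ − 2.326) = Φ(0.615) + Φ(-5.267) = 0.7306 + 0.0000 = 0.7306.
Type II error: β = 1 − power = 1 − 0.7306 = 0.2694.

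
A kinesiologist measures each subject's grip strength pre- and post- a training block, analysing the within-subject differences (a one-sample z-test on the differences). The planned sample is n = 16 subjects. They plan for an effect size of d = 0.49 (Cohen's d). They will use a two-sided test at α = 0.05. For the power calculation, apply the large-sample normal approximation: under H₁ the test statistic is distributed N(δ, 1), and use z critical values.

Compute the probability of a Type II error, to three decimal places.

Noncentrality parameter: δ = d·√n = 0.49 × √16 = 1.9600
Two-sided α = 0.05 → critical value z_{0.025} = 1.960.
Power = Φ(δ − 1.960) + Φ(−δ − 1.960) = Φ(0.000) + Φ(-3.920) = 0.5000 + 0.0000 = 0.5001.
Type II error: β = 1 − power = 1 − 0.5001 = 0.4999.

β ≈ 0.500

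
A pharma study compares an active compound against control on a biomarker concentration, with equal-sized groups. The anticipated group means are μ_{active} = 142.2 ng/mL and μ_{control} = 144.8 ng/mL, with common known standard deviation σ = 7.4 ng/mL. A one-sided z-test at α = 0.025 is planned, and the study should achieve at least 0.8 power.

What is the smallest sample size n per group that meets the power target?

n = 128 per group

Standardized effect: d = |μ_{active} − μ_{control}| / σ = |142.2 − 144.8| / 7.4 = 0.3514
For power 0.8 need Φ(δ − z_{0.025}) = 0.8, so δ = z_{0.025} + z_{0.20} = 1.960 + 0.842 = 2.802.
δ = d·√(n/2) ⇒ n = 2(δ/d)² = 2 × (2.802 / 0.3514)² = 127.16.
Rounding up, n = 128 per group.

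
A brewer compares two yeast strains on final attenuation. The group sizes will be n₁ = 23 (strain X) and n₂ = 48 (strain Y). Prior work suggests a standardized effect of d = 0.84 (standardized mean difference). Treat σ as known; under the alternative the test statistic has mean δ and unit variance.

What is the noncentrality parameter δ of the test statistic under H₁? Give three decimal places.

The noncentrality parameter scales effect size by the design's sample-size factor: δ = d / √(1/n₁ + 1/n₂) = 0.84 / √(1/23 + 1/48) = 3.3123

δ ≈ 3.312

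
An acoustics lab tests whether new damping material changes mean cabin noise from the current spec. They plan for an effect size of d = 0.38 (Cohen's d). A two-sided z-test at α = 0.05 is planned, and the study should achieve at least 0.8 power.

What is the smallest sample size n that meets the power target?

Set Φ(δ − 1.960) = 0.8; then δ − 1.960 = Φ⁻¹(0.8) = 0.842, giving δ = 2.802.
(For δ > 0 the lower-tail rejection region contributes negligibly to power, so the one-term inversion is standard.)
δ = d·√n ⇒ n = (δ/d)² = (2.802 / 0.38)² = 54.36.
Rounding up, n = 55.

n = 55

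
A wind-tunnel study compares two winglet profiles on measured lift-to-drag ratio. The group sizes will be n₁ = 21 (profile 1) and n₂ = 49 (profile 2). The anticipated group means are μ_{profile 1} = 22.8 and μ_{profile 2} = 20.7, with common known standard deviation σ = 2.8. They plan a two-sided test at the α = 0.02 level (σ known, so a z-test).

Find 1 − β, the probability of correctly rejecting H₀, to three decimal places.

Standardized effect: d = |μ_{profile 1} − μ_{profile 2}| / σ = |22.8 − 20.7| / 2.8 = 0.7500
Noncentrality parameter: λ = d / √(1/n₁ + 1/n₂) = 0.7500 / √(1/21 + 1/49) = 2.8755
Critical value for a two-sided test at α = 0.02: z_{α/2} = 2.326.
Power = Φ(λ − 2.326) + Φ(−λ − 2.326) = Φ(0.549) + Φ(-5.202) = 0.7086 + 0.0000 = 0.7086.

Power ≈ 0.709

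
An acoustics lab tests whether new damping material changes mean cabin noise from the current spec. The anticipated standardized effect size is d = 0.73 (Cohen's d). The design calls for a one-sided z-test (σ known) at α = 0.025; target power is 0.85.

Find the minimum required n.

n = 17

For power 0.85 need Φ(δ − z_{0.025}) = 0.85, so δ = z_{0.025} + z_{0.15} = 1.960 + 1.036 = 2.996.
δ = d·√n ⇒ n = (δ/d)² = (2.996 / 0.73)² = 16.85.
Rounding up, n = 17.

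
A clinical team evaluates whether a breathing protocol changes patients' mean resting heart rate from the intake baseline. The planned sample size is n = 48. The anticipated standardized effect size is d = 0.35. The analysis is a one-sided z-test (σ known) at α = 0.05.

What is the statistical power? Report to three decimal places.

Power ≈ 0.782

Noncentrality parameter: λ = d·√n = 0.35 × √48 = 2.4249
Critical value for a one-sided test at α = 0.05: z_α = 1.645.
Power = P(Z > 1.645 − λ) = Φ(0.780) = 0.7823.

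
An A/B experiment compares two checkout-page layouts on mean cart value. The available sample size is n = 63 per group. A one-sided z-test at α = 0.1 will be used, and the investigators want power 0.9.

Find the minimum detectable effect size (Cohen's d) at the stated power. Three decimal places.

Need Φ(δ − 1.282) = 0.9, so δ = 1.282 + 1.282 = 2.563.
δ = d·√(n/2) ⇒ d = δ/√(n/2) = 2.563/√(63/2) = 0.4567.

d ≈ 0.457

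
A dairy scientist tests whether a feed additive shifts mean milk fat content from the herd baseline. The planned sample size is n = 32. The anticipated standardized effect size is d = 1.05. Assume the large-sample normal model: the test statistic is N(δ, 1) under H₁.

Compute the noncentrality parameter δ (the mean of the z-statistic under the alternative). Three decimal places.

δ = d·√n = 1.05 × √32 = 5.9397

δ ≈ 5.940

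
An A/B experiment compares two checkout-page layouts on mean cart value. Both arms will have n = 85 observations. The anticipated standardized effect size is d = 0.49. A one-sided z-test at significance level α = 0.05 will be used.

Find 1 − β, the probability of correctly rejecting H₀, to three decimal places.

Noncentrality parameter: δ = d·√(n/2) = 0.49 × √(85/2) = 3.1944
Critical value for a one-sided test at α = 0.05: z_α = 1.645.
Power = P(Z > 1.645 − δ) = Φ(1.550) = 0.9394.

Power ≈ 0.939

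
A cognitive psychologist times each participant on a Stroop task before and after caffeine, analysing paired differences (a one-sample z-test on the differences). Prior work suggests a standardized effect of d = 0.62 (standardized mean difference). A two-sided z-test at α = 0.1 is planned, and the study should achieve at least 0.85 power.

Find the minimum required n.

Set Φ(δ − 1.645) = 0.85; then δ − 1.645 = Φ⁻¹(0.85) = 1.036, giving δ = 2.681.
(The Φ(−δ − z_{α/2}) term is vanishingly small for δ > 0 and is dropped in the standard sample-size formula.)
δ = d·√n ⇒ n = (δ/d)² = (2.681 / 0.62)² = 18.70.
Round up to the next whole unit.

n = 19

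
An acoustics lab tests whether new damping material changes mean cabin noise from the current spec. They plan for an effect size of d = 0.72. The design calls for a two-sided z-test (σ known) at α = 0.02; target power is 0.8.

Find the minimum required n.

n = 20

For power 0.8 need Φ(δ − z_{0.01}) = 0.8, so δ = z_{0.01} + z_{0.20} = 2.326 + 0.842 = 3.168.
(Ignoring the negligible lower-tail rejection probability gives the usual closed-form inversion.)
δ = d·√n ⇒ n = (δ/d)² = (3.168 / 0.72)² = 19.36.
Round up to the next whole unit.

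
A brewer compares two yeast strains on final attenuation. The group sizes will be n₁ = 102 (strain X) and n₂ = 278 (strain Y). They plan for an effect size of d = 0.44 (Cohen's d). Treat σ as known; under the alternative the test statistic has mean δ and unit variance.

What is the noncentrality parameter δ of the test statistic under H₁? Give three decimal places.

The noncentrality parameter scales effect size by the design's sample-size factor: δ = d / √(1/n₁ + 1/n₂) = 0.44 / √(1/102 + 1/278) = 3.8009

δ ≈ 3.801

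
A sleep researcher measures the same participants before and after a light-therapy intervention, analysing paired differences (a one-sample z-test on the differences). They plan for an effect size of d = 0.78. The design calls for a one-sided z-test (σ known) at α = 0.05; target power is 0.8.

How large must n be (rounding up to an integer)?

n = 11

For power 0.8 need Φ(δ − z_{0.05}) = 0.8, so δ = z_{0.05} + z_{0.20} = 1.645 + 0.842 = 2.486.
δ = d·√n ⇒ n = (δ/d)² = (2.486 / 0.78)² = 10.16.
Round up to the next whole unit.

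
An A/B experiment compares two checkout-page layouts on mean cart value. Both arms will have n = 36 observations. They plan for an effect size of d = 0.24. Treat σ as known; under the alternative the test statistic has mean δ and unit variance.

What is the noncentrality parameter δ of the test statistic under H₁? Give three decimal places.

The noncentrality parameter scales effect size by the design's sample-size factor: δ = d·√(n/2) = 0.24 × √(36/2) = 1.0182

δ ≈ 1.018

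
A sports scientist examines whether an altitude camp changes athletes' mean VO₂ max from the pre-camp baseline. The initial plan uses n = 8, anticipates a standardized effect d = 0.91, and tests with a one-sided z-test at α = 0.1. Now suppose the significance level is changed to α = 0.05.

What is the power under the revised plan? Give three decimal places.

Power ≈ 0.824

δ = d·√n = 0.91 × √8 = 2.5739 (unchanged). New critical value: z_{0.05} = 1.645.
Revised power = Φ(δ − 1.645) = Φ(0.929) = 0.8236.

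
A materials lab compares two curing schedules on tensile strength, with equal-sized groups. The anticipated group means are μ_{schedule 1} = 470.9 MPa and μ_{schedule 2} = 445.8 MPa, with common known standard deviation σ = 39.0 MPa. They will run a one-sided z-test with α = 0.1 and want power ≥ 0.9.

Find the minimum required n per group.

n = 32 per group

Standardized effect: d = |μ_{schedule 1} − μ_{schedule 2}| / σ = |470.9 − 445.8| / 39.0 = 0.6436
For power 0.9 need Φ(δ − z_{0.1}) = 0.9, so δ = z_{0.1} + z_{0.10} = 1.282 + 1.282 = 2.563.
δ = d·√(n/2) ⇒ n = 2(δ/d)² = 2 × (2.563 / 0.6436)² = 31.72.
Round up to the next whole unit.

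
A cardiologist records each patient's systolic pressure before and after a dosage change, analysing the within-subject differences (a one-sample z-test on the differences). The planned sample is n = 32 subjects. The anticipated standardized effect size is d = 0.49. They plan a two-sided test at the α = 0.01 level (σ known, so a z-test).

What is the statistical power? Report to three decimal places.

Power ≈ 0.578

Noncentrality parameter: δ = d·√n = 0.49 × √32 = 2.7719
Two-sided α = 0.01 → critical value z_{0.005} = 2.576.
Power = Φ(δ − 2.576) + Φ(−δ − 2.576) = Φ(0.196) + Φ(-5.348) = 0.5777 + 0.0000 = 0.5777.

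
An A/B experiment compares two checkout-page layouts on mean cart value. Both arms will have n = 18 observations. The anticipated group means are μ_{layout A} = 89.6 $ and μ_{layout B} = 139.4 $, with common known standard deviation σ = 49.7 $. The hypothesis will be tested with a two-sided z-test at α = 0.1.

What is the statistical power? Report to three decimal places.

Power ≈ 0.913

Standardized effect: d = |μ_{layout A} − μ_{layout B}| / σ = |89.6 − 139.4| / 49.7 = 1.0020
Noncentrality parameter: δ = d·√(n/2) = 1.0020 × √(18/2) = 3.0060
Two-sided α = 0.1 → critical value z_{0.05} = 1.645.
Power = Φ(δ − 1.645) + Φ(−δ − 1.645) = Φ(1.361) + Φ(-4.651) = 0.9133 + 0.0000 = 0.9133.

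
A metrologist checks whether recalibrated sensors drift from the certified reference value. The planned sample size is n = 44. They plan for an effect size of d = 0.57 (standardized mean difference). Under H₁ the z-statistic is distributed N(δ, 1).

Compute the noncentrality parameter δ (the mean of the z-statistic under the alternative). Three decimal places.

δ ≈ 3.781

The noncentrality parameter scales effect size by the design's sample-size factor: δ = d·√n = 0.57 × √44 = 3.7810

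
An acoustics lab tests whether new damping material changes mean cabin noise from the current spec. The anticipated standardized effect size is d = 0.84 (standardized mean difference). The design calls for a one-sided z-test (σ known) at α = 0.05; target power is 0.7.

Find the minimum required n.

For power 0.7 need Φ(δ − z_{0.05}) = 0.7, so δ = z_{0.05} + z_{0.30} = 1.645 + 0.524 = 2.169.
δ = d·√n ⇒ n = (δ/d)² = (2.169 / 0.84)² = 6.67.
Round up to the next whole unit.

n = 7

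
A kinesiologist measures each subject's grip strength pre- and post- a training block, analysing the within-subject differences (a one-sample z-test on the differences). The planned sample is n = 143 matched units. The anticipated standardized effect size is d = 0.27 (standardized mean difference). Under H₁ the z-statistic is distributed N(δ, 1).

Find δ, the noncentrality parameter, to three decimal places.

δ ≈ 3.229

δ = d·√n = 0.27 × √143 = 3.2287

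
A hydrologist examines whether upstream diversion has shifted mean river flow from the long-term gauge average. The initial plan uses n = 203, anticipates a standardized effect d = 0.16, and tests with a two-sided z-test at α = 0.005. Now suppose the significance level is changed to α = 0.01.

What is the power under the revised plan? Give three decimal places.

Power ≈ 0.384

δ = d·√n = 0.16 × √203 = 2.2796 (unchanged). New critical value: z_{0.005} = 2.576.
Revised power = Φ(δ − 2.576) + Φ(−δ − 2.576) = Φ(-0.296) + Φ(-4.855) = 0.3835 + 0.0000 = 0.3835.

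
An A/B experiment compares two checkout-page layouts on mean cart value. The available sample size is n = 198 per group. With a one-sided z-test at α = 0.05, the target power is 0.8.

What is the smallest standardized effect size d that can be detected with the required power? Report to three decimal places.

Required noncentrality: δ = z_{0.05} + z_{0.20} = 1.645 + 0.842 = 2.486.
δ = d·√(n/2) ⇒ d = δ/√(n/2) = 2.486/√(198/2) = 0.2499.

d ≈ 0.250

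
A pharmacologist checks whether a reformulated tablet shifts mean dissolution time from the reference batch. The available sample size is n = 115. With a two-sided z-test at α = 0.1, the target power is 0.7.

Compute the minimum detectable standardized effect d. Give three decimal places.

Need Φ(δ − 1.645) = 0.7, so δ = 1.645 + 0.524 = 2.169.
(Lower-tail contribution to power is negligible for δ > 0.)
δ = d·√n ⇒ d = δ/√n = 2.169/√115 = 0.2023.

d ≈ 0.202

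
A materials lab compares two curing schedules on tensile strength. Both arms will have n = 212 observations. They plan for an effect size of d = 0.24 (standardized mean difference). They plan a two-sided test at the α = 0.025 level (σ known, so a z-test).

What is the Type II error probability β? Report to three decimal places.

Noncentrality parameter: λ = d·√(n/2) = 0.24 × √(212/2) = 2.4710
Two-sided α = 0.025 → critical value z_{0.0125} = 2.241.
Power = Φ(λ − 2.241) + Φ(−λ − 2.241) = Φ(0.230) + Φ(-4.712) = 0.5908 + 0.0000 = 0.5908.
Type II error: β = 1 − power = 1 − 0.5908 = 0.4092.

β ≈ 0.409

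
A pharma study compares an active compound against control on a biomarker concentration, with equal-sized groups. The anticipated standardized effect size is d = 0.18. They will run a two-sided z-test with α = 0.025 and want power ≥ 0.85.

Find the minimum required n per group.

n = 664 per group

For power 0.85 need Φ(δ − z_{0.0125}) = 0.85, so δ = z_{0.0125} + z_{0.15} = 2.241 + 1.036 = 3.278.
(The Φ(−δ − z_{α/2}) term is vanishingly small for δ > 0 and is dropped in the standard sample-size formula.)
δ = d·√(n/2) ⇒ n = 2(δ/d)² = 2 × (3.278 / 0.18)² = 663.22.
Rounding up, n = 664 per group.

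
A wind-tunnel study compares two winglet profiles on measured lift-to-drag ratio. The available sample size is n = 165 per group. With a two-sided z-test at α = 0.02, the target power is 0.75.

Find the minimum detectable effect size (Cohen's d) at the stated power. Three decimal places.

Need Φ(δ − 2.326) = 0.75, so δ = 2.326 + 0.674 = 3.001.
(The second rejection-region term Φ(−δ − z_{α/2}) is negligible and dropped.)
δ = d·√(n/2) ⇒ d = δ/√(n/2) = 3.001/√(165/2) = 0.3304.

d ≈ 0.330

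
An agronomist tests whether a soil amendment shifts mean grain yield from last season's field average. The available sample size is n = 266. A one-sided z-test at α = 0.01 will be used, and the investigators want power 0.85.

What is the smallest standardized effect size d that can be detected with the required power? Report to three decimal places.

Required noncentrality: δ = z_{0.01} + z_{0.15} = 2.326 + 1.036 = 3.363.
δ = d·√n ⇒ d = δ/√n = 3.363/√266 = 0.2062.

d ≈ 0.206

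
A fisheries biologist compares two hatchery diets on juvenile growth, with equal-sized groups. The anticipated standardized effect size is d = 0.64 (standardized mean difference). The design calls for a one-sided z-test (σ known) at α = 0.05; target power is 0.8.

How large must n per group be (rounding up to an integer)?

n = 31 per group

For power 0.8 need Φ(δ − z_{0.05}) = 0.8, so δ = z_{0.05} + z_{0.20} = 1.645 + 0.842 = 2.486.
δ = d·√(n/2) ⇒ n = 2(δ/d)² = 2 × (2.486 / 0.64)² = 30.19.
Rounding up, n = 31 per group.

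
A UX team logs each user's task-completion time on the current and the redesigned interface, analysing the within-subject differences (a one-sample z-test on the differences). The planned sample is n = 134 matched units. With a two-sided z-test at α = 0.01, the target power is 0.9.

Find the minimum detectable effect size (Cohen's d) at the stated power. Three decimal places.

d ≈ 0.333

Need Φ(δ − 2.576) = 0.9, so δ = 2.576 + 1.282 = 3.857.
(The second rejection-region term Φ(−δ − z_{α/2}) is negligible and dropped.)
δ = d·√n ⇒ d = δ/√n = 3.857/√134 = 0.3332.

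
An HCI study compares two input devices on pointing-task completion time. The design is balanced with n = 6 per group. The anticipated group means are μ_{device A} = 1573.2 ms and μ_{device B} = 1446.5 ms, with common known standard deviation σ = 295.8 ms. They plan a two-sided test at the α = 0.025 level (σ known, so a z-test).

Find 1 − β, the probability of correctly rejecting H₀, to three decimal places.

Power ≈ 0.068

Standardized effect: d = |μ_{device A} − μ_{device B}| / σ = |1573.2 − 1446.5| / 295.8 = 0.4283
Noncentrality parameter: λ = d·√(n/2) = 0.4283 × √(6/2) = 0.7419
Two-sided α = 0.025 → critical value z_{0.0125} = 2.241.
Power = Φ(λ − 2.241) + Φ(−λ − 2.241) = Φ(-1.500) + Φ(-2.983) = 0.0669 + 0.0014 = 0.0683.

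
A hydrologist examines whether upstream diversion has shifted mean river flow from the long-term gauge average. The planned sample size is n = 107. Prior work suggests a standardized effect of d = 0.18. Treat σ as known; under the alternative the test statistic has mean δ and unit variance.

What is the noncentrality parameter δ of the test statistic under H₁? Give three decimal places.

δ ≈ 1.862

The noncentrality parameter scales effect size by the design's sample-size factor: δ = d·√n = 0.18 × √107 = 1.8619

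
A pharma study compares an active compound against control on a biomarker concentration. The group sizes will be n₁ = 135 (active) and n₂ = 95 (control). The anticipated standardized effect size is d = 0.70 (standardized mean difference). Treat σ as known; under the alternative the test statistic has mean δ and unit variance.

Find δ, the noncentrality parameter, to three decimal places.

δ ≈ 5.227

The noncentrality parameter scales effect size by the design's sample-size factor: δ = d / √(1/n₁ + 1/n₂) = 0.70 / √(1/135 + 1/95) = 5.2271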